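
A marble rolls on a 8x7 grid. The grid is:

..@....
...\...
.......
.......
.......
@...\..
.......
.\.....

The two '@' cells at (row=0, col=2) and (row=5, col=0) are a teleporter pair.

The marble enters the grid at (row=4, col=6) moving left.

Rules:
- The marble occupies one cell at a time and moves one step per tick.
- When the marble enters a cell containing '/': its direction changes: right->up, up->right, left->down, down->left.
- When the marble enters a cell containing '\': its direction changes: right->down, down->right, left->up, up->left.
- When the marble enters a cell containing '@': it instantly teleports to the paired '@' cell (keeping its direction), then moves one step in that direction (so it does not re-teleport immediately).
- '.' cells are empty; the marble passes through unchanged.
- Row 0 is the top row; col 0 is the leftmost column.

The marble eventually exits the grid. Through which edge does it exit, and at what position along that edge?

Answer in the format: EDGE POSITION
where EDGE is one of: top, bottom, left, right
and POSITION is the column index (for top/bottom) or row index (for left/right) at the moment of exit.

Step 1: enter (4,6), '.' pass, move left to (4,5)
Step 2: enter (4,5), '.' pass, move left to (4,4)
Step 3: enter (4,4), '.' pass, move left to (4,3)
Step 4: enter (4,3), '.' pass, move left to (4,2)
Step 5: enter (4,2), '.' pass, move left to (4,1)
Step 6: enter (4,1), '.' pass, move left to (4,0)
Step 7: enter (4,0), '.' pass, move left to (4,-1)
Step 8: at (4,-1) — EXIT via left edge, pos 4

Answer: left 4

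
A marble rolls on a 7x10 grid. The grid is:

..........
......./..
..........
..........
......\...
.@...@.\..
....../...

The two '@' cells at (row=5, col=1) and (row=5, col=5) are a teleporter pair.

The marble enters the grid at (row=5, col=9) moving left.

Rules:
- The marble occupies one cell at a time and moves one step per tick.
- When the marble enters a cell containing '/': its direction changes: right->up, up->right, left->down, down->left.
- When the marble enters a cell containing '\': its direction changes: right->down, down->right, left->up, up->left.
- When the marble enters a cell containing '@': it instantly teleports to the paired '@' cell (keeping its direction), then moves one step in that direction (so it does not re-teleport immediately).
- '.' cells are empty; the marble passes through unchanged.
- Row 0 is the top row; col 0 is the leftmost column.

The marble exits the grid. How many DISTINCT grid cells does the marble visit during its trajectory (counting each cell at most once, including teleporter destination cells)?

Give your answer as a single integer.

Step 1: enter (5,9), '.' pass, move left to (5,8)
Step 2: enter (5,8), '.' pass, move left to (5,7)
Step 3: enter (5,7), '\' deflects left->up, move up to (4,7)
Step 4: enter (4,7), '.' pass, move up to (3,7)
Step 5: enter (3,7), '.' pass, move up to (2,7)
Step 6: enter (2,7), '.' pass, move up to (1,7)
Step 7: enter (1,7), '/' deflects up->right, move right to (1,8)
Step 8: enter (1,8), '.' pass, move right to (1,9)
Step 9: enter (1,9), '.' pass, move right to (1,10)
Step 10: at (1,10) — EXIT via right edge, pos 1
Distinct cells visited: 9 (path length 9)

Answer: 9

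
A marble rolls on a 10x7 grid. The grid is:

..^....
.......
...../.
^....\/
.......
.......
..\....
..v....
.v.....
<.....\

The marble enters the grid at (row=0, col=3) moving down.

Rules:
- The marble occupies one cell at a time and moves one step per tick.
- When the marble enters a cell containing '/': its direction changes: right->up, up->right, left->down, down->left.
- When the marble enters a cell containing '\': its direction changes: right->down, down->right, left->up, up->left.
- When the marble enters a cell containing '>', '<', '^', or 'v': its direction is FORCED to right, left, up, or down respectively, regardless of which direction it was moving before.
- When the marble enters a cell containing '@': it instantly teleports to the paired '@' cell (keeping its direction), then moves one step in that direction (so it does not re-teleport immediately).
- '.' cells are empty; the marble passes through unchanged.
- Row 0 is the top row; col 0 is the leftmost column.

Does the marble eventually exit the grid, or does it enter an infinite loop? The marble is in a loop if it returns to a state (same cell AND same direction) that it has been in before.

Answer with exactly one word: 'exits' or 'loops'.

Answer: exits

Derivation:
Step 1: enter (0,3), '.' pass, move down to (1,3)
Step 2: enter (1,3), '.' pass, move down to (2,3)
Step 3: enter (2,3), '.' pass, move down to (3,3)
Step 4: enter (3,3), '.' pass, move down to (4,3)
Step 5: enter (4,3), '.' pass, move down to (5,3)
Step 6: enter (5,3), '.' pass, move down to (6,3)
Step 7: enter (6,3), '.' pass, move down to (7,3)
Step 8: enter (7,3), '.' pass, move down to (8,3)
Step 9: enter (8,3), '.' pass, move down to (9,3)
Step 10: enter (9,3), '.' pass, move down to (10,3)
Step 11: at (10,3) — EXIT via bottom edge, pos 3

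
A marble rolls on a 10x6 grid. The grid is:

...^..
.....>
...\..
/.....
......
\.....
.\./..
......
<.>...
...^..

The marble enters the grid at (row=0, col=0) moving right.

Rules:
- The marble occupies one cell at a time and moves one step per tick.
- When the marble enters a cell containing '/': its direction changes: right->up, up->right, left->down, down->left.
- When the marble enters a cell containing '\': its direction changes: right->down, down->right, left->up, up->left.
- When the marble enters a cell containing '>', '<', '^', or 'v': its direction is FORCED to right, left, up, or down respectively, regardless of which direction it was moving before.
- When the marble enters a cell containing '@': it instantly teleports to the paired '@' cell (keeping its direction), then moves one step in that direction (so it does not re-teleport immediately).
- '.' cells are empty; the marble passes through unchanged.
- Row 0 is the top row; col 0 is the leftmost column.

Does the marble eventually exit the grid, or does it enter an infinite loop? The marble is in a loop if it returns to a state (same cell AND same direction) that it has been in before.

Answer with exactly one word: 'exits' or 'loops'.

Answer: exits

Derivation:
Step 1: enter (0,0), '.' pass, move right to (0,1)
Step 2: enter (0,1), '.' pass, move right to (0,2)
Step 3: enter (0,2), '.' pass, move right to (0,3)
Step 4: enter (0,3), '^' forces right->up, move up to (-1,3)
Step 5: at (-1,3) — EXIT via top edge, pos 3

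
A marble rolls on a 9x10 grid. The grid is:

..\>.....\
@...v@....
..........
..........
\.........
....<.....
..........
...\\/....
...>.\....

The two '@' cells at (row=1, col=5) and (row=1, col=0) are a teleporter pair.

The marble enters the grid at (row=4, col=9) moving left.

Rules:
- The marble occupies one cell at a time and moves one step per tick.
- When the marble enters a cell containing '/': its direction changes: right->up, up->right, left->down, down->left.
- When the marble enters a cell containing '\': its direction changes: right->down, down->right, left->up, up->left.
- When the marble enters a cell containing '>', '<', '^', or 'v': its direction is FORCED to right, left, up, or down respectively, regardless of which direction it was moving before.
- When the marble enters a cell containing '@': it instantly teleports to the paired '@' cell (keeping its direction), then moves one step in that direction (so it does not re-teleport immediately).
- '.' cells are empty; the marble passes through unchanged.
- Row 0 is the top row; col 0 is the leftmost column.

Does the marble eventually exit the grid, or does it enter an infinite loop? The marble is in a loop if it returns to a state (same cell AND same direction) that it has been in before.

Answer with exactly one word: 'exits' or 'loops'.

Answer: exits

Derivation:
Step 1: enter (4,9), '.' pass, move left to (4,8)
Step 2: enter (4,8), '.' pass, move left to (4,7)
Step 3: enter (4,7), '.' pass, move left to (4,6)
Step 4: enter (4,6), '.' pass, move left to (4,5)
Step 5: enter (4,5), '.' pass, move left to (4,4)
Step 6: enter (4,4), '.' pass, move left to (4,3)
Step 7: enter (4,3), '.' pass, move left to (4,2)
Step 8: enter (4,2), '.' pass, move left to (4,1)
Step 9: enter (4,1), '.' pass, move left to (4,0)
Step 10: enter (4,0), '\' deflects left->up, move up to (3,0)
Step 11: enter (3,0), '.' pass, move up to (2,0)
Step 12: enter (2,0), '.' pass, move up to (1,0)
Step 13: enter (1,0), '@' teleport (1,0)->(1,5), also enter (1,5), move up to (0,5)
Step 14: enter (0,5), '.' pass, move up to (-1,5)
Step 15: at (-1,5) — EXIT via top edge, pos 5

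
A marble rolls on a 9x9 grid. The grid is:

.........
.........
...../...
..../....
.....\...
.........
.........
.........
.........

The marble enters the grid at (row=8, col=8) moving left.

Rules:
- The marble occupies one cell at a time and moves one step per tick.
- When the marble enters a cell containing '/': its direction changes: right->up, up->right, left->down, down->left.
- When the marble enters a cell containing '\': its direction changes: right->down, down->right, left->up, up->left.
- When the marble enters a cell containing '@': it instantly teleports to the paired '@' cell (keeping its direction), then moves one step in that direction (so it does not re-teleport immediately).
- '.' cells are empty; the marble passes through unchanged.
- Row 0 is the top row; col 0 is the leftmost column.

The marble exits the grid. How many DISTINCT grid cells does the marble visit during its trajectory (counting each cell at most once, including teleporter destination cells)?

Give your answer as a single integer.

Answer: 9

Derivation:
Step 1: enter (8,8), '.' pass, move left to (8,7)
Step 2: enter (8,7), '.' pass, move left to (8,6)
Step 3: enter (8,6), '.' pass, move left to (8,5)
Step 4: enter (8,5), '.' pass, move left to (8,4)
Step 5: enter (8,4), '.' pass, move left to (8,3)
Step 6: enter (8,3), '.' pass, move left to (8,2)
Step 7: enter (8,2), '.' pass, move left to (8,1)
Step 8: enter (8,1), '.' pass, move left to (8,0)
Step 9: enter (8,0), '.' pass, move left to (8,-1)
Step 10: at (8,-1) — EXIT via left edge, pos 8
Distinct cells visited: 9 (path length 9)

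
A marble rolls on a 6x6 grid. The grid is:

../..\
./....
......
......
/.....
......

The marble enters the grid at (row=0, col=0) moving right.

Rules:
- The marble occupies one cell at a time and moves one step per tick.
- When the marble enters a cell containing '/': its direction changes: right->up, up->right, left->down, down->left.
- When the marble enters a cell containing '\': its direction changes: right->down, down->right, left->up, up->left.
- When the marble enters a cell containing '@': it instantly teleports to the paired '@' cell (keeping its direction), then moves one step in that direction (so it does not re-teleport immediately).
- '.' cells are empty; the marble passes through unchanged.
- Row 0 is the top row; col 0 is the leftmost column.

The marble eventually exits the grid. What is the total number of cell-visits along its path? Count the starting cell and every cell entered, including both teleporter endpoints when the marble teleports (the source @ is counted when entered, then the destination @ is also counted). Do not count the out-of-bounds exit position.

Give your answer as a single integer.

Step 1: enter (0,0), '.' pass, move right to (0,1)
Step 2: enter (0,1), '.' pass, move right to (0,2)
Step 3: enter (0,2), '/' deflects right->up, move up to (-1,2)
Step 4: at (-1,2) — EXIT via top edge, pos 2
Path length (cell visits): 3

Answer: 3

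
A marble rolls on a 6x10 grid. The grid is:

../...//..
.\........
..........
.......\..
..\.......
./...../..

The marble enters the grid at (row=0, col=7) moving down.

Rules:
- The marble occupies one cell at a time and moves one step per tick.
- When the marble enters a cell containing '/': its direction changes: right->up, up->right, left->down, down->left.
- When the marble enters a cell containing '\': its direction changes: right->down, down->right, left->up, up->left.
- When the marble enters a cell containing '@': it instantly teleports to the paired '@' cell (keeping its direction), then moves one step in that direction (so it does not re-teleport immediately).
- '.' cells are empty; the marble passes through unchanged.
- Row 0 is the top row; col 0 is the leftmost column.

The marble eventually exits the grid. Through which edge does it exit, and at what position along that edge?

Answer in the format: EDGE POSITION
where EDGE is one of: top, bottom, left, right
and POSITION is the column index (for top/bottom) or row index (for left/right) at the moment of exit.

Answer: bottom 6

Derivation:
Step 1: enter (0,7), '/' deflects down->left, move left to (0,6)
Step 2: enter (0,6), '/' deflects left->down, move down to (1,6)
Step 3: enter (1,6), '.' pass, move down to (2,6)
Step 4: enter (2,6), '.' pass, move down to (3,6)
Step 5: enter (3,6), '.' pass, move down to (4,6)
Step 6: enter (4,6), '.' pass, move down to (5,6)
Step 7: enter (5,6), '.' pass, move down to (6,6)
Step 8: at (6,6) — EXIT via bottom edge, pos 6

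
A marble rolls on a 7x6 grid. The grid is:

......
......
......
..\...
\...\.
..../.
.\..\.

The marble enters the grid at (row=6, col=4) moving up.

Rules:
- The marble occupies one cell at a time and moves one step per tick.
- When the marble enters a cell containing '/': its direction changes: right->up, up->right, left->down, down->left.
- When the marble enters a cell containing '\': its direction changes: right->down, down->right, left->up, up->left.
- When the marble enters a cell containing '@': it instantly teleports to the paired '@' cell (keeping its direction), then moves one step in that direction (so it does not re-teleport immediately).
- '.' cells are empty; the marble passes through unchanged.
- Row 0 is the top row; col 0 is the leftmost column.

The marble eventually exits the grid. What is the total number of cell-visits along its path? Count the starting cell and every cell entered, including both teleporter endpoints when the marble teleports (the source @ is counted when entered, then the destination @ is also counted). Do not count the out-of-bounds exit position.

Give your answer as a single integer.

Answer: 10

Derivation:
Step 1: enter (6,4), '\' deflects up->left, move left to (6,3)
Step 2: enter (6,3), '.' pass, move left to (6,2)
Step 3: enter (6,2), '.' pass, move left to (6,1)
Step 4: enter (6,1), '\' deflects left->up, move up to (5,1)
Step 5: enter (5,1), '.' pass, move up to (4,1)
Step 6: enter (4,1), '.' pass, move up to (3,1)
Step 7: enter (3,1), '.' pass, move up to (2,1)
Step 8: enter (2,1), '.' pass, move up to (1,1)
Step 9: enter (1,1), '.' pass, move up to (0,1)
Step 10: enter (0,1), '.' pass, move up to (-1,1)
Step 11: at (-1,1) — EXIT via top edge, pos 1
Path length (cell visits): 10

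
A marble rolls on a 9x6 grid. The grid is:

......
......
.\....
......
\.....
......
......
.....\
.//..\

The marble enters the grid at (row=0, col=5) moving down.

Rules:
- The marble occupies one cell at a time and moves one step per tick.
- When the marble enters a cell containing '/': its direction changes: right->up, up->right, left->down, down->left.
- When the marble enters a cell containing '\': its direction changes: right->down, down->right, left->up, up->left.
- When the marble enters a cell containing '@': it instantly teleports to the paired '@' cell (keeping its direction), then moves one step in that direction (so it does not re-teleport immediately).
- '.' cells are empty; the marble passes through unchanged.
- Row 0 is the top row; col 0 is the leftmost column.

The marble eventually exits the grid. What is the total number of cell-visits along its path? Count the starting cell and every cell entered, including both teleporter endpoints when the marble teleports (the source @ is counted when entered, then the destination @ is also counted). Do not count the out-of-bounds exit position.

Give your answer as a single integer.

Step 1: enter (0,5), '.' pass, move down to (1,5)
Step 2: enter (1,5), '.' pass, move down to (2,5)
Step 3: enter (2,5), '.' pass, move down to (3,5)
Step 4: enter (3,5), '.' pass, move down to (4,5)
Step 5: enter (4,5), '.' pass, move down to (5,5)
Step 6: enter (5,5), '.' pass, move down to (6,5)
Step 7: enter (6,5), '.' pass, move down to (7,5)
Step 8: enter (7,5), '\' deflects down->right, move right to (7,6)
Step 9: at (7,6) — EXIT via right edge, pos 7
Path length (cell visits): 8

Answer: 8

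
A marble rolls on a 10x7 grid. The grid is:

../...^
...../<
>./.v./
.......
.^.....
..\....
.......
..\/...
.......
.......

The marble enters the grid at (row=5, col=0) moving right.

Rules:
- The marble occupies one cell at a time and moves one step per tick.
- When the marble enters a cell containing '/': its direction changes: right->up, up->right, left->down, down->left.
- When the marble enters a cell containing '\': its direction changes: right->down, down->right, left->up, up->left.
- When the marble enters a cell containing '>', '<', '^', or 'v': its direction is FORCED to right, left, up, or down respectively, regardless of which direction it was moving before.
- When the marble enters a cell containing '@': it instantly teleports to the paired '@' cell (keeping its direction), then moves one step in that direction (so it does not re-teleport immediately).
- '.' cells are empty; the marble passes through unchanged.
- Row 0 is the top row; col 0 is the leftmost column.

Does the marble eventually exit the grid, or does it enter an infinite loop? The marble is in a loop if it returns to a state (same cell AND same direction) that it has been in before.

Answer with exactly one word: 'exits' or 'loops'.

Step 1: enter (5,0), '.' pass, move right to (5,1)
Step 2: enter (5,1), '.' pass, move right to (5,2)
Step 3: enter (5,2), '\' deflects right->down, move down to (6,2)
Step 4: enter (6,2), '.' pass, move down to (7,2)
Step 5: enter (7,2), '\' deflects down->right, move right to (7,3)
Step 6: enter (7,3), '/' deflects right->up, move up to (6,3)
Step 7: enter (6,3), '.' pass, move up to (5,3)
Step 8: enter (5,3), '.' pass, move up to (4,3)
Step 9: enter (4,3), '.' pass, move up to (3,3)
Step 10: enter (3,3), '.' pass, move up to (2,3)
Step 11: enter (2,3), '.' pass, move up to (1,3)
Step 12: enter (1,3), '.' pass, move up to (0,3)
Step 13: enter (0,3), '.' pass, move up to (-1,3)
Step 14: at (-1,3) — EXIT via top edge, pos 3

Answer: exits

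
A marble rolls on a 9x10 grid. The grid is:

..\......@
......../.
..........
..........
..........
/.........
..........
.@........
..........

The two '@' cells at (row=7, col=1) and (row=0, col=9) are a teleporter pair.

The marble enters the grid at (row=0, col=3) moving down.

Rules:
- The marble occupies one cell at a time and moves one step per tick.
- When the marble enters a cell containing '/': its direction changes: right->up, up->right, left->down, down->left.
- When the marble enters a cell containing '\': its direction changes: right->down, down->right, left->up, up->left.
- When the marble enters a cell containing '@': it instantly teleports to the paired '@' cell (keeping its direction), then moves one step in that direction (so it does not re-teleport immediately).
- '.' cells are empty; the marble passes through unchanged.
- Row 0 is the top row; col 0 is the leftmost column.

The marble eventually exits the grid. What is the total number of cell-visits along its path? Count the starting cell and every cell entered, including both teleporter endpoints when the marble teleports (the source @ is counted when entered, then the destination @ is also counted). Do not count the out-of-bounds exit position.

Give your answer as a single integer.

Answer: 9

Derivation:
Step 1: enter (0,3), '.' pass, move down to (1,3)
Step 2: enter (1,3), '.' pass, move down to (2,3)
Step 3: enter (2,3), '.' pass, move down to (3,3)
Step 4: enter (3,3), '.' pass, move down to (4,3)
Step 5: enter (4,3), '.' pass, move down to (5,3)
Step 6: enter (5,3), '.' pass, move down to (6,3)
Step 7: enter (6,3), '.' pass, move down to (7,3)
Step 8: enter (7,3), '.' pass, move down to (8,3)
Step 9: enter (8,3), '.' pass, move down to (9,3)
Step 10: at (9,3) — EXIT via bottom edge, pos 3
Path length (cell visits): 9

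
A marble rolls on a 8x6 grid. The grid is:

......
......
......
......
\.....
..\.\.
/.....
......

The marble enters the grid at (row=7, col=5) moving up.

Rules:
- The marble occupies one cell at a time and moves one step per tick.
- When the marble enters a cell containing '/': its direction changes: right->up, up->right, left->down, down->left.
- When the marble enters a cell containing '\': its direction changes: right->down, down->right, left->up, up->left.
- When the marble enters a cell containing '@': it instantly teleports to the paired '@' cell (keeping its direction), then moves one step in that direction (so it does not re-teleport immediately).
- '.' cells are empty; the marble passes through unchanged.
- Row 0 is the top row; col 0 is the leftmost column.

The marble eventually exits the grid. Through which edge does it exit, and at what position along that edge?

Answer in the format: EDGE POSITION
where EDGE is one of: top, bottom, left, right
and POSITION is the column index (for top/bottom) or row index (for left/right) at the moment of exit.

Step 1: enter (7,5), '.' pass, move up to (6,5)
Step 2: enter (6,5), '.' pass, move up to (5,5)
Step 3: enter (5,5), '.' pass, move up to (4,5)
Step 4: enter (4,5), '.' pass, move up to (3,5)
Step 5: enter (3,5), '.' pass, move up to (2,5)
Step 6: enter (2,5), '.' pass, move up to (1,5)
Step 7: enter (1,5), '.' pass, move up to (0,5)
Step 8: enter (0,5), '.' pass, move up to (-1,5)
Step 9: at (-1,5) — EXIT via top edge, pos 5

Answer: top 5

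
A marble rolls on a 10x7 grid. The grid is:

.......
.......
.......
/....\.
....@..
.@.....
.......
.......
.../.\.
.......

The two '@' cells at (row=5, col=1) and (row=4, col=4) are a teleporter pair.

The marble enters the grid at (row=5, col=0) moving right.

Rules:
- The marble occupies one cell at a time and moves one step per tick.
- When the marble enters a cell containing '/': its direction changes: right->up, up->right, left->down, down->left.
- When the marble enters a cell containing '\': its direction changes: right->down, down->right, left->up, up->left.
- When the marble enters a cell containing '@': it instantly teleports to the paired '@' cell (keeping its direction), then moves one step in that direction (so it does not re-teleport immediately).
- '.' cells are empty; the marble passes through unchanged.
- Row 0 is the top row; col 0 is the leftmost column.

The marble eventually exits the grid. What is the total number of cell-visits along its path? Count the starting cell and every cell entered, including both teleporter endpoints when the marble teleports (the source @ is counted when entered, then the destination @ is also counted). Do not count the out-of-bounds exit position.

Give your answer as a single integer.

Answer: 5

Derivation:
Step 1: enter (5,0), '.' pass, move right to (5,1)
Step 2: enter (5,1), '@' teleport (5,1)->(4,4), also enter (4,4), move right to (4,5)
Step 3: enter (4,5), '.' pass, move right to (4,6)
Step 4: enter (4,6), '.' pass, move right to (4,7)
Step 5: at (4,7) — EXIT via right edge, pos 4
Path length (cell visits): 5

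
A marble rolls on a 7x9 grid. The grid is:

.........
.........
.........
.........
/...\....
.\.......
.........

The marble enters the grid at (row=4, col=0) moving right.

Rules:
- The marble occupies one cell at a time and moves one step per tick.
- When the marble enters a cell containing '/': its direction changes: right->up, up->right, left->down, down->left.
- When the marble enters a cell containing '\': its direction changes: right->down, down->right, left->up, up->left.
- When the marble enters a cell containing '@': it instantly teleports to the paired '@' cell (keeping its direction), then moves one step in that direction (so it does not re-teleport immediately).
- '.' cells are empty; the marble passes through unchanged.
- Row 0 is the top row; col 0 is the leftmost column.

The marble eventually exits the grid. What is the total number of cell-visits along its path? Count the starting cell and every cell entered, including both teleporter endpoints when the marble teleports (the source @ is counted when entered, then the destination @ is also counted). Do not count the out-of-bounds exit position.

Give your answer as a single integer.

Answer: 5

Derivation:
Step 1: enter (4,0), '/' deflects right->up, move up to (3,0)
Step 2: enter (3,0), '.' pass, move up to (2,0)
Step 3: enter (2,0), '.' pass, move up to (1,0)
Step 4: enter (1,0), '.' pass, move up to (0,0)
Step 5: enter (0,0), '.' pass, move up to (-1,0)
Step 6: at (-1,0) — EXIT via top edge, pos 0
Path length (cell visits): 5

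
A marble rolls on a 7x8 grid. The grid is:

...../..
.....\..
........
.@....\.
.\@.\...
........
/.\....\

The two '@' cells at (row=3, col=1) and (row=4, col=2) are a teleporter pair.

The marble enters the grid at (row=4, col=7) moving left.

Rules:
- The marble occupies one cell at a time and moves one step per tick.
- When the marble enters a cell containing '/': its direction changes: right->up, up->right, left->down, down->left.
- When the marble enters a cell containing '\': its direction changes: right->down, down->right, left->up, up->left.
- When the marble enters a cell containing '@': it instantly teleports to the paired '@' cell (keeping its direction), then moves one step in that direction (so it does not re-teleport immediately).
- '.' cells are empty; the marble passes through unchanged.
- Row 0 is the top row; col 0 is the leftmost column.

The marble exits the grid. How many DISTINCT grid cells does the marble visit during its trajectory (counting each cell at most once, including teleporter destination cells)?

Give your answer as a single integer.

Answer: 8

Derivation:
Step 1: enter (4,7), '.' pass, move left to (4,6)
Step 2: enter (4,6), '.' pass, move left to (4,5)
Step 3: enter (4,5), '.' pass, move left to (4,4)
Step 4: enter (4,4), '\' deflects left->up, move up to (3,4)
Step 5: enter (3,4), '.' pass, move up to (2,4)
Step 6: enter (2,4), '.' pass, move up to (1,4)
Step 7: enter (1,4), '.' pass, move up to (0,4)
Step 8: enter (0,4), '.' pass, move up to (-1,4)
Step 9: at (-1,4) — EXIT via top edge, pos 4
Distinct cells visited: 8 (path length 8)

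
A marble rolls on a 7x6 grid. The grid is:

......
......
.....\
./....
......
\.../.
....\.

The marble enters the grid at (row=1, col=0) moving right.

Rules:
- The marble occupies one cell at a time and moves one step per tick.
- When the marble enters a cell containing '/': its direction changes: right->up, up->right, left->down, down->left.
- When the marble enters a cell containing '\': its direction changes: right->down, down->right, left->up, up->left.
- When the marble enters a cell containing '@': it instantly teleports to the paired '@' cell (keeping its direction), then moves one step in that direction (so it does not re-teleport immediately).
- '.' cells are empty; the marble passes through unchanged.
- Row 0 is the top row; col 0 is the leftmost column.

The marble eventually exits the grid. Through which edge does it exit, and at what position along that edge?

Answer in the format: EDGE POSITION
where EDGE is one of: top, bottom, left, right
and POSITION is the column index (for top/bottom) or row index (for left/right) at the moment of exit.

Answer: right 1

Derivation:
Step 1: enter (1,0), '.' pass, move right to (1,1)
Step 2: enter (1,1), '.' pass, move right to (1,2)
Step 3: enter (1,2), '.' pass, move right to (1,3)
Step 4: enter (1,3), '.' pass, move right to (1,4)
Step 5: enter (1,4), '.' pass, move right to (1,5)
Step 6: enter (1,5), '.' pass, move right to (1,6)
Step 7: at (1,6) — EXIT via right edge, pos 1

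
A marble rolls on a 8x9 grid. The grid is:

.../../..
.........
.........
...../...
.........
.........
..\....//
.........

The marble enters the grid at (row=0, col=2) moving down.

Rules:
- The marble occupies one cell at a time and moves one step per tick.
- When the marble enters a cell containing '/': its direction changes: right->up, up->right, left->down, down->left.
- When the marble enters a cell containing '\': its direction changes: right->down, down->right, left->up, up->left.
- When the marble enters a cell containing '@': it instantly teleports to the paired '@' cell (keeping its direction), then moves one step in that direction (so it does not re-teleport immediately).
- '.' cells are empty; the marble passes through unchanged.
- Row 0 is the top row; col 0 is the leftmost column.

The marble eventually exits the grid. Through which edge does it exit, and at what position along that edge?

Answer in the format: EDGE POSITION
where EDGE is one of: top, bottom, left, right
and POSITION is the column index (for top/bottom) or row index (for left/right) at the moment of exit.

Step 1: enter (0,2), '.' pass, move down to (1,2)
Step 2: enter (1,2), '.' pass, move down to (2,2)
Step 3: enter (2,2), '.' pass, move down to (3,2)
Step 4: enter (3,2), '.' pass, move down to (4,2)
Step 5: enter (4,2), '.' pass, move down to (5,2)
Step 6: enter (5,2), '.' pass, move down to (6,2)
Step 7: enter (6,2), '\' deflects down->right, move right to (6,3)
Step 8: enter (6,3), '.' pass, move right to (6,4)
Step 9: enter (6,4), '.' pass, move right to (6,5)
Step 10: enter (6,5), '.' pass, move right to (6,6)
Step 11: enter (6,6), '.' pass, move right to (6,7)
Step 12: enter (6,7), '/' deflects right->up, move up to (5,7)
Step 13: enter (5,7), '.' pass, move up to (4,7)
Step 14: enter (4,7), '.' pass, move up to (3,7)
Step 15: enter (3,7), '.' pass, move up to (2,7)
Step 16: enter (2,7), '.' pass, move up to (1,7)
Step 17: enter (1,7), '.' pass, move up to (0,7)
Step 18: enter (0,7), '.' pass, move up to (-1,7)
Step 19: at (-1,7) — EXIT via top edge, pos 7

Answer: top 7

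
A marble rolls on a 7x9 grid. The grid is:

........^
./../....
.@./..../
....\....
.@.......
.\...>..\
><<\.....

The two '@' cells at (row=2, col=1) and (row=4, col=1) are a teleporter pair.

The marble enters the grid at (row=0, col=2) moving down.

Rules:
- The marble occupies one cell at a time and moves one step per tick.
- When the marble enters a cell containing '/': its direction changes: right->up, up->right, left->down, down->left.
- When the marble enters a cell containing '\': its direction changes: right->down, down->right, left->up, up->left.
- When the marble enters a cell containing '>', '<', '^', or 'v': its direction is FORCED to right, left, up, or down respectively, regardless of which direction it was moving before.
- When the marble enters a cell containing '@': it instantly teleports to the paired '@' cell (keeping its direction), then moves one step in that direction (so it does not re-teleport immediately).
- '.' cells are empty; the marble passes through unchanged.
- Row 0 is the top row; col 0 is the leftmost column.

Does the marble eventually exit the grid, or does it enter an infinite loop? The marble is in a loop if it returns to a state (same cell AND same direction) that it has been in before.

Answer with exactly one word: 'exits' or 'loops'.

Answer: loops

Derivation:
Step 1: enter (0,2), '.' pass, move down to (1,2)
Step 2: enter (1,2), '.' pass, move down to (2,2)
Step 3: enter (2,2), '.' pass, move down to (3,2)
Step 4: enter (3,2), '.' pass, move down to (4,2)
Step 5: enter (4,2), '.' pass, move down to (5,2)
Step 6: enter (5,2), '.' pass, move down to (6,2)
Step 7: enter (6,2), '<' forces down->left, move left to (6,1)
Step 8: enter (6,1), '<' forces left->left, move left to (6,0)
Step 9: enter (6,0), '>' forces left->right, move right to (6,1)
Step 10: enter (6,1), '<' forces right->left, move left to (6,0)
Step 11: at (6,0) dir=left — LOOP DETECTED (seen before)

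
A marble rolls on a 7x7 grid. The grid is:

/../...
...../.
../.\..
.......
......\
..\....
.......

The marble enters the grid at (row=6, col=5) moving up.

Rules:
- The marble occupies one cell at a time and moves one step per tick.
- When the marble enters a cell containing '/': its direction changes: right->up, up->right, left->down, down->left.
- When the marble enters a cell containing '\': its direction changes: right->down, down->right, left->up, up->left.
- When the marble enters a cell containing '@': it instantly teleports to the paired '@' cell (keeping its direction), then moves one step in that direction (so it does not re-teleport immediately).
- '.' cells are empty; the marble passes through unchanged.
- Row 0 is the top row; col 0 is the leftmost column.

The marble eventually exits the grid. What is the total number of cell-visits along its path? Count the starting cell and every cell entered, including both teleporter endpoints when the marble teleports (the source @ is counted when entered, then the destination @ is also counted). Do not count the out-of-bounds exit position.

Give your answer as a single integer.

Answer: 7

Derivation:
Step 1: enter (6,5), '.' pass, move up to (5,5)
Step 2: enter (5,5), '.' pass, move up to (4,5)
Step 3: enter (4,5), '.' pass, move up to (3,5)
Step 4: enter (3,5), '.' pass, move up to (2,5)
Step 5: enter (2,5), '.' pass, move up to (1,5)
Step 6: enter (1,5), '/' deflects up->right, move right to (1,6)
Step 7: enter (1,6), '.' pass, move right to (1,7)
Step 8: at (1,7) — EXIT via right edge, pos 1
Path length (cell visits): 7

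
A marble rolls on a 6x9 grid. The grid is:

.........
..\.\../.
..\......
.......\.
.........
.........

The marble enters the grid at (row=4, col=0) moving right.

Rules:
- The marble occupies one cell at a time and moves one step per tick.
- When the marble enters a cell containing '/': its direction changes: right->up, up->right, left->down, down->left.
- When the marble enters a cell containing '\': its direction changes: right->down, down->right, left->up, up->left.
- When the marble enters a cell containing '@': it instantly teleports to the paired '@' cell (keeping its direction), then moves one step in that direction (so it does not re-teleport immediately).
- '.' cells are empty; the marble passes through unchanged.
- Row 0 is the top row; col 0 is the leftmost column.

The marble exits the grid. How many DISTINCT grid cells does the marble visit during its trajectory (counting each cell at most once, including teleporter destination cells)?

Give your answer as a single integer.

Step 1: enter (4,0), '.' pass, move right to (4,1)
Step 2: enter (4,1), '.' pass, move right to (4,2)
Step 3: enter (4,2), '.' pass, move right to (4,3)
Step 4: enter (4,3), '.' pass, move right to (4,4)
Step 5: enter (4,4), '.' pass, move right to (4,5)
Step 6: enter (4,5), '.' pass, move right to (4,6)
Step 7: enter (4,6), '.' pass, move right to (4,7)
Step 8: enter (4,7), '.' pass, move right to (4,8)
Step 9: enter (4,8), '.' pass, move right to (4,9)
Step 10: at (4,9) — EXIT via right edge, pos 4
Distinct cells visited: 9 (path length 9)

Answer: 9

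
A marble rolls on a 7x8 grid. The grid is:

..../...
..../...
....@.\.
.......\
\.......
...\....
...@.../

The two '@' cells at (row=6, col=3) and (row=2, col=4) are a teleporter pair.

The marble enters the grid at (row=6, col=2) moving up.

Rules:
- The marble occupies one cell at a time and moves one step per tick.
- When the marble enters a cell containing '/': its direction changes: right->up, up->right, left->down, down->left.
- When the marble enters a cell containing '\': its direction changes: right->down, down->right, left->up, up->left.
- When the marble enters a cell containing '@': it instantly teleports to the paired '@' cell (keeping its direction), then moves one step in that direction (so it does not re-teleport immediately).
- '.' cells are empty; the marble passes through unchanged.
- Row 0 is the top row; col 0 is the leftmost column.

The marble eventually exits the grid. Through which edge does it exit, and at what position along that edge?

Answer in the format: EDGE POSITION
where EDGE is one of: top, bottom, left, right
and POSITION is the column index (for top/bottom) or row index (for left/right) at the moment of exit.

Step 1: enter (6,2), '.' pass, move up to (5,2)
Step 2: enter (5,2), '.' pass, move up to (4,2)
Step 3: enter (4,2), '.' pass, move up to (3,2)
Step 4: enter (3,2), '.' pass, move up to (2,2)
Step 5: enter (2,2), '.' pass, move up to (1,2)
Step 6: enter (1,2), '.' pass, move up to (0,2)
Step 7: enter (0,2), '.' pass, move up to (-1,2)
Step 8: at (-1,2) — EXIT via top edge, pos 2

Answer: top 2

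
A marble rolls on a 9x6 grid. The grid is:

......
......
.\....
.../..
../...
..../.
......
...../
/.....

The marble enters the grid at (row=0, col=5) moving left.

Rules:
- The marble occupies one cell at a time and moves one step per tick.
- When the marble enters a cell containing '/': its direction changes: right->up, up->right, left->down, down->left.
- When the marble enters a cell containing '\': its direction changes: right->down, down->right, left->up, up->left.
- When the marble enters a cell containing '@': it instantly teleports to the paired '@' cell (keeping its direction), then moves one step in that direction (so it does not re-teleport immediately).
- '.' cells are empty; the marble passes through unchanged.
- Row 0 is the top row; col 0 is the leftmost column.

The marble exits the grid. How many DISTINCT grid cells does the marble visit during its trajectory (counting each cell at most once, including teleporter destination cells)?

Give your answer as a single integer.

Answer: 6

Derivation:
Step 1: enter (0,5), '.' pass, move left to (0,4)
Step 2: enter (0,4), '.' pass, move left to (0,3)
Step 3: enter (0,3), '.' pass, move left to (0,2)
Step 4: enter (0,2), '.' pass, move left to (0,1)
Step 5: enter (0,1), '.' pass, move left to (0,0)
Step 6: enter (0,0), '.' pass, move left to (0,-1)
Step 7: at (0,-1) — EXIT via left edge, pos 0
Distinct cells visited: 6 (path length 6)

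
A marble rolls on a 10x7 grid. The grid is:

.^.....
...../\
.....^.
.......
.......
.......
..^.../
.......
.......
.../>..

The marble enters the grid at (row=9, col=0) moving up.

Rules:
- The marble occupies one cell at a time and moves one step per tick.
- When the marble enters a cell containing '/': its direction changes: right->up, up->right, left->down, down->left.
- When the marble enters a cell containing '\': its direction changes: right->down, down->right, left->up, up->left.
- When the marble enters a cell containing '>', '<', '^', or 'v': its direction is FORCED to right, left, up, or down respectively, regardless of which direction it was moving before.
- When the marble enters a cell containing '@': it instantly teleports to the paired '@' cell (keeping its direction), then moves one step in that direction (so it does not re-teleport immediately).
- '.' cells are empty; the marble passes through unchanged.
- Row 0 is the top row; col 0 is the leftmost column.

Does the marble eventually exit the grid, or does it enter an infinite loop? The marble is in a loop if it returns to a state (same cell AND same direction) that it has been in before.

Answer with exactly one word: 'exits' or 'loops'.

Step 1: enter (9,0), '.' pass, move up to (8,0)
Step 2: enter (8,0), '.' pass, move up to (7,0)
Step 3: enter (7,0), '.' pass, move up to (6,0)
Step 4: enter (6,0), '.' pass, move up to (5,0)
Step 5: enter (5,0), '.' pass, move up to (4,0)
Step 6: enter (4,0), '.' pass, move up to (3,0)
Step 7: enter (3,0), '.' pass, move up to (2,0)
Step 8: enter (2,0), '.' pass, move up to (1,0)
Step 9: enter (1,0), '.' pass, move up to (0,0)
Step 10: enter (0,0), '.' pass, move up to (-1,0)
Step 11: at (-1,0) — EXIT via top edge, pos 0

Answer: exits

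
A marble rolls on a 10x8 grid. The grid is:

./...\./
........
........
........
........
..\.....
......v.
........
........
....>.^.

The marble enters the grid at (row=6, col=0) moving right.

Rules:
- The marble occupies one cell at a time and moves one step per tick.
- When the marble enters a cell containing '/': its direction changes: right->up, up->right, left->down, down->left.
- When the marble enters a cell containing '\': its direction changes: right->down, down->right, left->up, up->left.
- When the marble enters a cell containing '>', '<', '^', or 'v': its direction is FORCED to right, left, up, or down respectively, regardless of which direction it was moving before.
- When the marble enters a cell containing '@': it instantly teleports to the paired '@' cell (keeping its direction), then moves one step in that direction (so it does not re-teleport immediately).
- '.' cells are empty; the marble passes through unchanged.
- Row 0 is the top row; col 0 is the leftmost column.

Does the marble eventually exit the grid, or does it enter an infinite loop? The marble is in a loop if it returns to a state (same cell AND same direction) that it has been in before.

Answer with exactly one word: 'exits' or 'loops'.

Step 1: enter (6,0), '.' pass, move right to (6,1)
Step 2: enter (6,1), '.' pass, move right to (6,2)
Step 3: enter (6,2), '.' pass, move right to (6,3)
Step 4: enter (6,3), '.' pass, move right to (6,4)
Step 5: enter (6,4), '.' pass, move right to (6,5)
Step 6: enter (6,5), '.' pass, move right to (6,6)
Step 7: enter (6,6), 'v' forces right->down, move down to (7,6)
Step 8: enter (7,6), '.' pass, move down to (8,6)
Step 9: enter (8,6), '.' pass, move down to (9,6)
Step 10: enter (9,6), '^' forces down->up, move up to (8,6)
Step 11: enter (8,6), '.' pass, move up to (7,6)
Step 12: enter (7,6), '.' pass, move up to (6,6)
Step 13: enter (6,6), 'v' forces up->down, move down to (7,6)
Step 14: at (7,6) dir=down — LOOP DETECTED (seen before)

Answer: loops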